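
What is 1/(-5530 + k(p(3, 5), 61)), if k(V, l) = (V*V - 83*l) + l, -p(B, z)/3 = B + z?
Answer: -1/9956 ≈ -0.00010044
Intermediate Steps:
p(B, z) = -3*B - 3*z (p(B, z) = -3*(B + z) = -3*B - 3*z)
k(V, l) = V² - 82*l (k(V, l) = (V² - 83*l) + l = V² - 82*l)
1/(-5530 + k(p(3, 5), 61)) = 1/(-5530 + ((-3*3 - 3*5)² - 82*61)) = 1/(-5530 + ((-9 - 15)² - 5002)) = 1/(-5530 + ((-24)² - 5002)) = 1/(-5530 + (576 - 5002)) = 1/(-5530 - 4426) = 1/(-9956) = -1/9956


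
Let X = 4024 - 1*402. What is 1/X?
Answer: 1/3622 ≈ 0.00027609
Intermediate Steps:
X = 3622 (X = 4024 - 402 = 3622)
1/X = 1/3622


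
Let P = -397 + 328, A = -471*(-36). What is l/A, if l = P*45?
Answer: -115/628 ≈ -0.18312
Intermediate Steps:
A = 16956
P = -69
l = -3105 (l = -69*45 = -3105)
l/A = -3105/16956 = -3105*1/16956 = -115/628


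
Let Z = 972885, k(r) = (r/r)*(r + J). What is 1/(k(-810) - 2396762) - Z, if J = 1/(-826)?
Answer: -1926696076865431/1980394473 ≈ -9.7289e+5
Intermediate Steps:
J = -1/826 ≈ -0.0012107
k(r) = -1/826 + r (k(r) = (r/r)*(r - 1/826) = 1*(-1/826 + r) = -1/826 + r)
1/(k(-810) - 2396762) - Z = 1/((-1/826 - 810) - 2396762) - 1*972885 = 1/(-669061/826 - 2396762) - 972885 = 1/(-1980394473/826) - 972885 = -826/1980394473 - 972885 = -1926696076865431/1980394473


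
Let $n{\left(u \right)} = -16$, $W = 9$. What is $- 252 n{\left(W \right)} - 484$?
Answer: $3548$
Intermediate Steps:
$- 252 n{\left(W \right)} - 484 = \left(-252\right) \left(-16\right) - 484 = 4032 - 484 = 3548$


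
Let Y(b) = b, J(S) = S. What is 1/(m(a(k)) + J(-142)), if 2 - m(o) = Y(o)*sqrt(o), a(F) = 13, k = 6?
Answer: -140/17403 + 13*sqrt(13)/17403 ≈ -0.0053513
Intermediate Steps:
m(o) = 2 - o**(3/2) (m(o) = 2 - o*sqrt(o) = 2 - o**(3/2))
1/(m(a(k)) + J(-142)) = 1/((2 - 13**(3/2)) - 142) = 1/((2 - 13*sqrt(13)) - 142) = 1/(-140 - 13*sqrt(13))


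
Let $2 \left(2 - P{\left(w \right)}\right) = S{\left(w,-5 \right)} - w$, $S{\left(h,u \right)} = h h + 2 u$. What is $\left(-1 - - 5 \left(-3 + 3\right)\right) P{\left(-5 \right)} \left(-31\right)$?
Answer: $-248$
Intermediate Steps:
$S{\left(h,u \right)} = h^{2} + 2 u$
$P{\left(w \right)} = 7 + \frac{w}{2} - \frac{w^{2}}{2}$ ($P{\left(w \right)} = 2 - \frac{\left(w^{2} + 2 \left(-5\right)\right) - w}{2} = 2 - \frac{\left(w^{2} - 10\right) - w}{2} = 2 - \frac{\left(-10 + w^{2}\right) - w}{2} = 2 - \frac{-10 + w^{2} - w}{2} = 2 + \left(5 + \frac{w}{2} - \frac{w^{2}}{2}\right) = 7 + \frac{w}{2} - \frac{w^{2}}{2}$)
$\left(-1 - - 5 \left(-3 + 3\right)\right) P{\left(-5 \right)} \left(-31\right) = \left(-1 - - 5 \left(-3 + 3\right)\right) \left(7 + \frac{1}{2} \left(-5\right) - \frac{\left(-5\right)^{2}}{2}\right) \left(-31\right) = \left(-1 - \left(-5\right) 0\right) \left(7 - \frac{5}{2} - \frac{25}{2}\right) \left(-31\right) = \left(-1 - 0\right) \left(7 - \frac{5}{2} - \frac{25}{2}\right) \left(-31\right) = \left(-1 + 0\right) \left(-8\right) \left(-31\right) = \left(-1\right) \left(-8\right) \left(-31\right) = 8 \left(-31\right) = -248$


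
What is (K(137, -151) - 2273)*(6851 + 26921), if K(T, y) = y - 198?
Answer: -88550184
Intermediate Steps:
K(T, y) = -198 + y
(K(137, -151) - 2273)*(6851 + 26921) = ((-198 - 151) - 2273)*(6851 + 26921) = (-349 - 2273)*33772 = -2622*33772 = -88550184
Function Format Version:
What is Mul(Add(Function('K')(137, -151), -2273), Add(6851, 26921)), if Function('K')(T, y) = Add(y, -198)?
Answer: -88550184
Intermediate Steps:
Function('K')(T, y) = Add(-198, y)
Mul(Add(Function('K')(137, -151), -2273), Add(6851, 26921)) = Mul(Add(Add(-198, -151), -2273), Add(6851, 26921)) = Mul(Add(-349, -2273), 33772) = Mul(-2622, 33772) = -88550184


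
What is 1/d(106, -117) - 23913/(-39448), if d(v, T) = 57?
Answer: 1402489/2248536 ≈ 0.62373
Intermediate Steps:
1/d(106, -117) - 23913/(-39448) = 1/57 - 23913/(-39448) = 1/57 - 23913*(-1)/39448 = 1/57 - 1*(-23913/39448) = 1/57 + 23913/39448 = 1402489/2248536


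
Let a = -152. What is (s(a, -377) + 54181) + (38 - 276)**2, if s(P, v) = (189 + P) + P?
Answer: 110710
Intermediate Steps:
s(P, v) = 189 + 2*P
(s(a, -377) + 54181) + (38 - 276)**2 = ((189 + 2*(-152)) + 54181) + (38 - 276)**2 = ((189 - 304) + 54181) + (-238)**2 = (-115 + 54181) + 56644 = 54066 + 56644 = 110710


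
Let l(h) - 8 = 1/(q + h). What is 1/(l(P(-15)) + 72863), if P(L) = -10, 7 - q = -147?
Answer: 144/10493425 ≈ 1.3723e-5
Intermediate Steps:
q = 154 (q = 7 - 1*(-147) = 7 + 147 = 154)
l(h) = 8 + 1/(154 + h)
1/(l(P(-15)) + 72863) = 1/((1233 + 8*(-10))/(154 - 10) + 72863) = 1/((1233 - 80)/144 + 72863) = 1/((1/144)*1153 + 72863) = 1/(1153/144 + 72863) = 1/(10493425/144) = 144/10493425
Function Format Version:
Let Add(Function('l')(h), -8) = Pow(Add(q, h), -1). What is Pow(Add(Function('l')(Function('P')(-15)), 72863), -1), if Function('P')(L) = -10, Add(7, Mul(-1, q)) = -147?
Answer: Rational(144, 10493425) ≈ 1.3723e-5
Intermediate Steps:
q = 154 (q = Add(7, Mul(-1, -147)) = Add(7, 147) = 154)
Function('l')(h) = Add(8, Pow(Add(154, h), -1))
Pow(Add(Function('l')(Function('P')(-15)), 72863), -1) = Pow(Add(Mul(Pow(Add(154, -10), -1), Add(1233, Mul(8, -10))), 72863), -1) = Pow(Add(Mul(Pow(144, -1), Add(1233, -80)), 72863), -1) = Pow(Add(Mul(Rational(1, 144), 1153), 72863), -1) = Pow(Add(Rational(1153, 144), 72863), -1) = Pow(Rational(10493425, 144), -1) = Rational(144, 10493425)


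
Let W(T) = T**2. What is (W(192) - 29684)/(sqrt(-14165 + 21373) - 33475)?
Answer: -240350500/1120568417 - 14360*sqrt(1802)/1120568417 ≈ -0.21503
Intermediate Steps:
(W(192) - 29684)/(sqrt(-14165 + 21373) - 33475) = (192**2 - 29684)/(sqrt(-14165 + 21373) - 33475) = (36864 - 29684)/(sqrt(7208) - 33475) = 7180/(2*sqrt(1802) - 33475) = 7180/(-33475 + 2*sqrt(1802))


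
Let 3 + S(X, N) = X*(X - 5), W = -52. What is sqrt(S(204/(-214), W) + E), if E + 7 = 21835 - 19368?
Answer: sqrt(28195167)/107 ≈ 49.625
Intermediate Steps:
S(X, N) = -3 + X*(-5 + X) (S(X, N) = -3 + X*(X - 5) = -3 + X*(-5 + X))
E = 2460 (E = -7 + (21835 - 19368) = -7 + 2467 = 2460)
sqrt(S(204/(-214), W) + E) = sqrt((-3 + (204/(-214))**2 - 1020/(-214)) + 2460) = sqrt((-3 + (204*(-1/214))**2 - 1020*(-1)/214) + 2460) = sqrt((-3 + (-102/107)**2 - 5*(-102/107)) + 2460) = sqrt((-3 + 10404/11449 + 510/107) + 2460) = sqrt(30627/11449 + 2460) = sqrt(28195167/11449) = sqrt(28195167)/107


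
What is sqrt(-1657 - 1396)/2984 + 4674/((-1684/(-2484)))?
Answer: 2902554/421 + I*sqrt(3053)/2984 ≈ 6894.4 + 0.018517*I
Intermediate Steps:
sqrt(-1657 - 1396)/2984 + 4674/((-1684/(-2484))) = sqrt(-3053)*(1/2984) + 4674/((-1684*(-1/2484))) = (I*sqrt(3053))*(1/2984) + 4674/(421/621) = I*sqrt(3053)/2984 + 4674*(621/421) = I*sqrt(3053)/2984 + 2902554/421 = 2902554/421 + I*sqrt(3053)/2984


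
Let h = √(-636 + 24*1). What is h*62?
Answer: 372*I*√17 ≈ 1533.8*I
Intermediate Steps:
h = 6*I*√17 (h = √(-636 + 24) = √(-612) = 6*I*√17 ≈ 24.739*I)
h*62 = (6*I*√17)*62 = 372*I*√17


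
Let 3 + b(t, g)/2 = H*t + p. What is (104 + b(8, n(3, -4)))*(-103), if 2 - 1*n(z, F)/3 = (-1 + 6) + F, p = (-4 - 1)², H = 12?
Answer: -35020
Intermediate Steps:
p = 25 (p = (-5)² = 25)
n(z, F) = -9 - 3*F (n(z, F) = 6 - 3*((-1 + 6) + F) = 6 - 3*(5 + F) = 6 + (-15 - 3*F) = -9 - 3*F)
b(t, g) = 44 + 24*t (b(t, g) = -6 + 2*(12*t + 25) = -6 + 2*(25 + 12*t) = -6 + (50 + 24*t) = 44 + 24*t)
(104 + b(8, n(3, -4)))*(-103) = (104 + (44 + 24*8))*(-103) = (104 + (44 + 192))*(-103) = (104 + 236)*(-103) = 340*(-103) = -35020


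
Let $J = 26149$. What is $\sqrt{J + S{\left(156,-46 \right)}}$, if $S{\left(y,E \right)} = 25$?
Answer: $\sqrt{26174} \approx 161.78$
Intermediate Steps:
$\sqrt{J + S{\left(156,-46 \right)}} = \sqrt{26149 + 25} = \sqrt{26174}$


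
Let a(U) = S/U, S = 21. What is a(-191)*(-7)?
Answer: 147/191 ≈ 0.76963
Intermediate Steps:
a(U) = 21/U
a(-191)*(-7) = (21/(-191))*(-7) = (21*(-1/191))*(-7) = -21/191*(-7) = 147/191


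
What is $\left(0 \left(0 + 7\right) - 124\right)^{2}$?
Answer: $15376$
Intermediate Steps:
$\left(0 \left(0 + 7\right) - 124\right)^{2} = \left(0 \cdot 7 - 124\right)^{2} = \left(0 - 124\right)^{2} = \left(-124\right)^{2} = 15376$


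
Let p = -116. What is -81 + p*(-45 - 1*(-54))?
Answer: -1125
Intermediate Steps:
-81 + p*(-45 - 1*(-54)) = -81 - 116*(-45 - 1*(-54)) = -81 - 116*(-45 + 54) = -81 - 116*9 = -81 - 1044 = -1125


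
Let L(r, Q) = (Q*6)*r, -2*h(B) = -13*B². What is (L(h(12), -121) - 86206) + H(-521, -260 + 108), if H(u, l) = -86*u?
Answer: -720936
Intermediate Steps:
h(B) = 13*B²/2 (h(B) = -(-13)*B²/2 = 13*B²/2)
L(r, Q) = 6*Q*r (L(r, Q) = (6*Q)*r = 6*Q*r)
(L(h(12), -121) - 86206) + H(-521, -260 + 108) = (6*(-121)*((13/2)*12²) - 86206) - 86*(-521) = (6*(-121)*((13/2)*144) - 86206) + 44806 = (6*(-121)*936 - 86206) + 44806 = (-679536 - 86206) + 44806 = -765742 + 44806 = -720936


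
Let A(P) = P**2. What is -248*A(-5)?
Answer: -6200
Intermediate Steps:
-248*A(-5) = -248*(-5)**2 = -248*25 = -1*6200 = -6200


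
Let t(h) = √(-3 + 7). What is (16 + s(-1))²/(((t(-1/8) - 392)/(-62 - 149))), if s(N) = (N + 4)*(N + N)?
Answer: 2110/39 ≈ 54.103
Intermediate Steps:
s(N) = 2*N*(4 + N) (s(N) = (4 + N)*(2*N) = 2*N*(4 + N))
t(h) = 2 (t(h) = √4 = 2)
(16 + s(-1))²/(((t(-1/8) - 392)/(-62 - 149))) = (16 + 2*(-1)*(4 - 1))²/(((2 - 392)/(-62 - 149))) = (16 + 2*(-1)*3)²/((-390/(-211))) = (16 - 6)²/((-390*(-1/211))) = 10²/(390/211) = 100*(211/390) = 2110/39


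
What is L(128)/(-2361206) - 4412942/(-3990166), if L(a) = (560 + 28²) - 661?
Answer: 5208569922337/4710801950098 ≈ 1.1057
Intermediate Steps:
L(a) = 683 (L(a) = (560 + 784) - 661 = 1344 - 661 = 683)
L(128)/(-2361206) - 4412942/(-3990166) = 683/(-2361206) - 4412942/(-3990166) = 683*(-1/2361206) - 4412942*(-1/3990166) = -683/2361206 + 2206471/1995083 = 5208569922337/4710801950098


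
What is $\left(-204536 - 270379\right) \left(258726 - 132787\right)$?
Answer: $-59810320185$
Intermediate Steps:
$\left(-204536 - 270379\right) \left(258726 - 132787\right) = \left(-474915\right) 125939 = -59810320185$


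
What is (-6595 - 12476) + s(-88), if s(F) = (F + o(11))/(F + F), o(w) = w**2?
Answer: -305139/16 ≈ -19071.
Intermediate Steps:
s(F) = (121 + F)/(2*F) (s(F) = (F + 11**2)/(F + F) = (F + 121)/((2*F)) = (121 + F)*(1/(2*F)) = (121 + F)/(2*F))
(-6595 - 12476) + s(-88) = (-6595 - 12476) + (1/2)*(121 - 88)/(-88) = -19071 + (1/2)*(-1/88)*33 = -19071 - 3/16 = -305139/16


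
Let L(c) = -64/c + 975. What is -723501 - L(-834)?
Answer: -302106524/417 ≈ -7.2448e+5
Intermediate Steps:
L(c) = 975 - 64/c
-723501 - L(-834) = -723501 - (975 - 64/(-834)) = -723501 - (975 - 64*(-1/834)) = -723501 - (975 + 32/417) = -723501 - 1*406607/417 = -723501 - 406607/417 = -302106524/417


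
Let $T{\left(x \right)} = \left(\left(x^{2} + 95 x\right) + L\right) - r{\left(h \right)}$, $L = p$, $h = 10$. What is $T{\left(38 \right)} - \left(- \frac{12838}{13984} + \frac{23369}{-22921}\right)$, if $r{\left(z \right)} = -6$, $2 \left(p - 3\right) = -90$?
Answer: $\frac{804513431323}{160263632} \approx 5019.9$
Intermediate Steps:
$p = -42$ ($p = 3 + \frac{1}{2} \left(-90\right) = 3 - 45 = -42$)
$L = -42$
$T{\left(x \right)} = -36 + x^{2} + 95 x$ ($T{\left(x \right)} = \left(\left(x^{2} + 95 x\right) - 42\right) - -6 = \left(-42 + x^{2} + 95 x\right) + 6 = -36 + x^{2} + 95 x$)
$T{\left(38 \right)} - \left(- \frac{12838}{13984} + \frac{23369}{-22921}\right) = \left(-36 + 38^{2} + 95 \cdot 38\right) - \left(- \frac{12838}{13984} + \frac{23369}{-22921}\right) = \left(-36 + 1444 + 3610\right) - \left(\left(-12838\right) \frac{1}{13984} + 23369 \left(- \frac{1}{22921}\right)\right) = 5018 - \left(- \frac{6419}{6992} - \frac{23369}{22921}\right) = 5018 - - \frac{310525947}{160263632} = 5018 + \frac{310525947}{160263632} = \frac{804513431323}{160263632}$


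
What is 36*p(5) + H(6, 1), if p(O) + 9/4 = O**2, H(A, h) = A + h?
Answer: 826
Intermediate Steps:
p(O) = -9/4 + O**2
36*p(5) + H(6, 1) = 36*(-9/4 + 5**2) + (6 + 1) = 36*(-9/4 + 25) + 7 = 36*(91/4) + 7 = 819 + 7 = 826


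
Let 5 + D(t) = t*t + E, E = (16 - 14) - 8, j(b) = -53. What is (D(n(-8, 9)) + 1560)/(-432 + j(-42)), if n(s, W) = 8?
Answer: -1613/485 ≈ -3.3258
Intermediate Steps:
E = -6 (E = 2 - 8 = -6)
D(t) = -11 + t² (D(t) = -5 + (t*t - 6) = -5 + (t² - 6) = -5 + (-6 + t²) = -11 + t²)
(D(n(-8, 9)) + 1560)/(-432 + j(-42)) = ((-11 + 8²) + 1560)/(-432 - 53) = ((-11 + 64) + 1560)/(-485) = (53 + 1560)*(-1/485) = 1613*(-1/485) = -1613/485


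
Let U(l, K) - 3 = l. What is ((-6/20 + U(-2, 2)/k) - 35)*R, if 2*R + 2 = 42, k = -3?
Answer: -2138/3 ≈ -712.67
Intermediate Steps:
U(l, K) = 3 + l
R = 20 (R = -1 + (1/2)*42 = -1 + 21 = 20)
((-6/20 + U(-2, 2)/k) - 35)*R = ((-6/20 + (3 - 2)/(-3)) - 35)*20 = ((-6*1/20 + 1*(-1/3)) - 35)*20 = ((-3/10 - 1/3) - 35)*20 = (-19/30 - 35)*20 = -1069/30*20 = -2138/3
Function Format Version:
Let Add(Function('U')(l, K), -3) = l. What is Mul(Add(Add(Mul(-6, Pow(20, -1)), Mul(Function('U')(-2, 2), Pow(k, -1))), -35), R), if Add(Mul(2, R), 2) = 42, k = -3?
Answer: Rational(-2138, 3) ≈ -712.67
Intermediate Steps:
Function('U')(l, K) = Add(3, l)
R = 20 (R = Add(-1, Mul(Rational(1, 2), 42)) = Add(-1, 21) = 20)
Mul(Add(Add(Mul(-6, Pow(20, -1)), Mul(Function('U')(-2, 2), Pow(k, -1))), -35), R) = Mul(Add(Add(Mul(-6, Pow(20, -1)), Mul(Add(3, -2), Pow(-3, -1))), -35), 20) = Mul(Add(Add(Mul(-6, Rational(1, 20)), Mul(1, Rational(-1, 3))), -35), 20) = Mul(Add(Add(Rational(-3, 10), Rational(-1, 3)), -35), 20) = Mul(Add(Rational(-19, 30), -35), 20) = Mul(Rational(-1069, 30), 20) = Rational(-2138, 3)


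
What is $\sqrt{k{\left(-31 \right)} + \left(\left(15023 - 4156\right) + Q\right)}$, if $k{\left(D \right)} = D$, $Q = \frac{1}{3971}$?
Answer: $\frac{\sqrt{473327327}}{209} \approx 104.1$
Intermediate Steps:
$Q = \frac{1}{3971} \approx 0.00025183$
$\sqrt{k{\left(-31 \right)} + \left(\left(15023 - 4156\right) + Q\right)} = \sqrt{-31 + \left(\left(15023 - 4156\right) + \frac{1}{3971}\right)} = \sqrt{-31 + \left(10867 + \frac{1}{3971}\right)} = \sqrt{-31 + \frac{43152858}{3971}} = \sqrt{\frac{43029757}{3971}} = \frac{\sqrt{473327327}}{209}$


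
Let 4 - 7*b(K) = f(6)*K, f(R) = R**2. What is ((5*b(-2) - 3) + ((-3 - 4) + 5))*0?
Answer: 0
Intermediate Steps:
b(K) = 4/7 - 36*K/7 (b(K) = 4/7 - 6**2*K/7 = 4/7 - 36*K/7)
((5*b(-2) - 3) + ((-3 - 4) + 5))*0 = ((5*(4/7 - 36/7*(-2)) - 3) + ((-3 - 4) + 5))*0 = ((5*(4/7 + 72/7) - 3) + (-7 + 5))*0 = ((5*(76/7) - 3) - 2)*0 = ((380/7 - 3) - 2)*0 = (359/7 - 2)*0 = (345/7)*0 = 0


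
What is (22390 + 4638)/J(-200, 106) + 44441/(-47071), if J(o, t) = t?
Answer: 633762121/2494763 ≈ 254.04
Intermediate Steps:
(22390 + 4638)/J(-200, 106) + 44441/(-47071) = (22390 + 4638)/106 + 44441/(-47071) = 27028*(1/106) + 44441*(-1/47071) = 13514/53 - 44441/47071 = 633762121/2494763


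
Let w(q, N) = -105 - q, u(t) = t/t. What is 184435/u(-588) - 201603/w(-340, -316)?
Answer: 43140622/235 ≈ 1.8358e+5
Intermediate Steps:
u(t) = 1
184435/u(-588) - 201603/w(-340, -316) = 184435/1 - 201603/(-105 - 1*(-340)) = 184435*1 - 201603/(-105 + 340) = 184435 - 201603/235 = 43140622/235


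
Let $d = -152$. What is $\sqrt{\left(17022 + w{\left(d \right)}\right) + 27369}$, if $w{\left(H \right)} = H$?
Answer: $\sqrt{44239} \approx 210.33$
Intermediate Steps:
$\sqrt{\left(17022 + w{\left(d \right)}\right) + 27369} = \sqrt{\left(17022 - 152\right) + 27369} = \sqrt{16870 + 27369} = \sqrt{44239}$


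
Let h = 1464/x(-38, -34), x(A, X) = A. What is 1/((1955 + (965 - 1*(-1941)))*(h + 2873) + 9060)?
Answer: 19/261961295 ≈ 7.2530e-8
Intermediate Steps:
h = -732/19 (h = 1464/(-38) = 1464*(-1/38) = -732/19 ≈ -38.526)
1/((1955 + (965 - 1*(-1941)))*(h + 2873) + 9060) = 1/((1955 + (965 - 1*(-1941)))*(-732/19 + 2873) + 9060) = 1/((1955 + (965 + 1941))*(53855/19) + 9060) = 1/((1955 + 2906)*(53855/19) + 9060) = 1/(4861*(53855/19) + 9060) = 1/(261789155/19 + 9060) = 1/(261961295/19) = 19/261961295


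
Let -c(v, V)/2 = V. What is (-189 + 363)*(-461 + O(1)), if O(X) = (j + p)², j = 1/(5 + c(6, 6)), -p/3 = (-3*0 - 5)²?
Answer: 44211138/49 ≈ 9.0227e+5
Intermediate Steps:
c(v, V) = -2*V
p = -75 (p = -3*(-3*0 - 5)² = -3*(0 - 5)² = -3*(-5)² = -3*25 = -75)
j = -⅐ (j = 1/(5 - 2*6) = 1/(5 - 12) = 1/(-7) = -⅐ ≈ -0.14286)
O(X) = 276676/49 (O(X) = (-⅐ - 75)² = (-526/7)² = 276676/49)
(-189 + 363)*(-461 + O(1)) = (-189 + 363)*(-461 + 276676/49) = 174*(254087/49) = 44211138/49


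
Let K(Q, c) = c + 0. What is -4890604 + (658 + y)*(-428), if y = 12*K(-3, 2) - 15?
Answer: -5176080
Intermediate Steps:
K(Q, c) = c
y = 9 (y = 12*2 - 15 = 24 - 15 = 9)
-4890604 + (658 + y)*(-428) = -4890604 + (658 + 9)*(-428) = -4890604 + 667*(-428) = -4890604 - 285476 = -5176080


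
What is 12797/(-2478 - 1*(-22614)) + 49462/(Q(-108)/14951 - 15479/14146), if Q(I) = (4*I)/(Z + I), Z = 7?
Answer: -21274729172658734543/470537410836552 ≈ -45214.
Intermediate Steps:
Q(I) = 4*I/(7 + I) (Q(I) = (4*I)/(7 + I) = 4*I/(7 + I))
12797/(-2478 - 1*(-22614)) + 49462/(Q(-108)/14951 - 15479/14146) = 12797/(-2478 - 1*(-22614)) + 49462/((4*(-108)/(7 - 108))/14951 - 15479/14146) = 12797/(-2478 + 22614) + 49462/((4*(-108)/(-101))*(1/14951) - 15479*1/14146) = 12797/20136 + 49462/((4*(-108)*(-1/101))*(1/14951) - 15479/14146) = 12797*(1/20136) + 49462/((432/101)*(1/14951) - 15479/14146) = 12797/20136 + 49462/(432/1510051 - 15479/14146) = 12797/20136 + 49462/(-23367968357/21361181446) = 12797/20136 + 49462*(-21361181446/23367968357) = 12797/20136 - 1056566756682052/23367968357 = -21274729172658734543/470537410836552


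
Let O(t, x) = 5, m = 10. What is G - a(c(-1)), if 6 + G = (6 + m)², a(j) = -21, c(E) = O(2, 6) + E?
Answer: 271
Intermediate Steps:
c(E) = 5 + E
G = 250 (G = -6 + (6 + 10)² = -6 + 16² = -6 + 256 = 250)
G - a(c(-1)) = 250 - 1*(-21) = 250 + 21 = 271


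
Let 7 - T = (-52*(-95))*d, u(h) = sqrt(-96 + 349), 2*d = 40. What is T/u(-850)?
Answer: -98793*sqrt(253)/253 ≈ -6211.1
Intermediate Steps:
d = 20 (d = (1/2)*40 = 20)
u(h) = sqrt(253)
T = -98793 (T = 7 - (-52*(-95))*20 = 7 - 4940*20 = 7 - 1*98800 = 7 - 98800 = -98793)
T/u(-850) = -98793*sqrt(253)/253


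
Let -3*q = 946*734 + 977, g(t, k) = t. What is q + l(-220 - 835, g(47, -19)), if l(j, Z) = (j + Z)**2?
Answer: 2352851/3 ≈ 7.8428e+5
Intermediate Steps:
q = -695341/3 (q = -(946*734 + 977)/3 = -(694364 + 977)/3 = -1/3*695341 = -695341/3 ≈ -2.3178e+5)
l(j, Z) = (Z + j)**2
q + l(-220 - 835, g(47, -19)) = -695341/3 + (47 + (-220 - 835))**2 = -695341/3 + (47 - 1055)**2 = -695341/3 + (-1008)**2 = -695341/3 + 1016064 = 2352851/3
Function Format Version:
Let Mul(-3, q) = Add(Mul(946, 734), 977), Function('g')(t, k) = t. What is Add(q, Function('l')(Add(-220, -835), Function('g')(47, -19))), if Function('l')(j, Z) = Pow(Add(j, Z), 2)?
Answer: Rational(2352851, 3) ≈ 7.8428e+5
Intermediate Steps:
q = Rational(-695341, 3) (q = Mul(Rational(-1, 3), Add(Mul(946, 734), 977)) = Mul(Rational(-1, 3), Add(694364, 977)) = Mul(Rational(-1, 3), 695341) = Rational(-695341, 3) ≈ -2.3178e+5)
Function('l')(j, Z) = Pow(Add(Z, j), 2)
Add(q, Function('l')(Add(-220, -835), Function('g')(47, -19))) = Add(Rational(-695341, 3), Pow(Add(47, Add(-220, -835)), 2)) = Add(Rational(-695341, 3), Pow(Add(47, -1055), 2)) = Add(Rational(-695341, 3), Pow(-1008, 2)) = Add(Rational(-695341, 3), 1016064) = Rational(2352851, 3)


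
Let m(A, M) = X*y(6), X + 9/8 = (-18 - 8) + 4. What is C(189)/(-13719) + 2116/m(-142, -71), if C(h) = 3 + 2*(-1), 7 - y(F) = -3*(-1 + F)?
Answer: -116119651/27918165 ≈ -4.1593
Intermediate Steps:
y(F) = 4 + 3*F (y(F) = 7 - (-3)*(-1 + F) = 7 - (3 - 3*F) = 7 + (-3 + 3*F) = 4 + 3*F)
X = -185/8 (X = -9/8 + ((-18 - 8) + 4) = -9/8 + (-26 + 4) = -9/8 - 22 = -185/8 ≈ -23.125)
C(h) = 1 (C(h) = 3 - 2 = 1)
m(A, M) = -2035/4 (m(A, M) = -185*(4 + 3*6)/8 = -185*(4 + 18)/8 = -185/8*22 = -2035/4)
C(189)/(-13719) + 2116/m(-142, -71) = 1/(-13719) + 2116/(-2035/4) = 1*(-1/13719) + 2116*(-4/2035) = -1/13719 - 8464/2035 = -116119651/27918165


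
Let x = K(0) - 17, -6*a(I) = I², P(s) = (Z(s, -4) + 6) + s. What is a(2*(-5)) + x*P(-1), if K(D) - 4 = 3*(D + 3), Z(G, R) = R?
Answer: -62/3 ≈ -20.667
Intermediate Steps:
P(s) = 2 + s (P(s) = (-4 + 6) + s = 2 + s)
K(D) = 13 + 3*D (K(D) = 4 + 3*(D + 3) = 4 + 3*(3 + D) = 4 + (9 + 3*D) = 13 + 3*D)
a(I) = -I²/6
x = -4 (x = (13 + 3*0) - 17 = (13 + 0) - 17 = 13 - 17 = -4)
a(2*(-5)) + x*P(-1) = -(2*(-5))²/6 - 4*(2 - 1) = -⅙*(-10)² - 4*1 = -⅙*100 - 4 = -50/3 - 4 = -62/3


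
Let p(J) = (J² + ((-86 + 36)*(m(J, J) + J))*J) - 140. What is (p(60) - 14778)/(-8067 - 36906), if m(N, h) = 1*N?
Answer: 371318/44973 ≈ 8.2565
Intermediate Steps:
m(N, h) = N
p(J) = -140 - 99*J² (p(J) = (J² + ((-86 + 36)*(J + J))*J) - 140 = (J² + (-100*J)*J) - 140 = (J² - 100*J²) - 140 = -99*J² - 140 = -140 - 99*J²)
(p(60) - 14778)/(-8067 - 36906) = ((-140 - 99*60²) - 14778)/(-8067 - 36906) = ((-140 - 99*3600) - 14778)/(-44973) = ((-140 - 356400) - 14778)*(-1/44973) = (-356540 - 14778)*(-1/44973) = -371318*(-1/44973) = 371318/44973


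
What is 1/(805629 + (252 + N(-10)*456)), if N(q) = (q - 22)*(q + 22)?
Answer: 1/630777 ≈ 1.5853e-6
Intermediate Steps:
N(q) = (-22 + q)*(22 + q)
1/(805629 + (252 + N(-10)*456)) = 1/(805629 + (252 + (-484 + (-10)**2)*456)) = 1/(805629 + (252 + (-484 + 100)*456)) = 1/(805629 + (252 - 384*456)) = 1/(805629 + (252 - 175104)) = 1/(805629 - 174852) = 1/630777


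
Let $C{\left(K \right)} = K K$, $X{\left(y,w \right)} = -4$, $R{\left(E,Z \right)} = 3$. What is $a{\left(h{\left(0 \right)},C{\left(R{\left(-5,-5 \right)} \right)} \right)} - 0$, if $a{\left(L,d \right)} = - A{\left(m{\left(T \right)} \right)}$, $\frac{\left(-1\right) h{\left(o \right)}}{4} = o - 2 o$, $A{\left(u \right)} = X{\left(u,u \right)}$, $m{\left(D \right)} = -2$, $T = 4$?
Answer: $4$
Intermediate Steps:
$A{\left(u \right)} = -4$
$C{\left(K \right)} = K^{2}$
$h{\left(o \right)} = 4 o$ ($h{\left(o \right)} = - 4 \left(o - 2 o\right) = - 4 \left(- o\right) = 4 o$)
$a{\left(L,d \right)} = 4$ ($a{\left(L,d \right)} = \left(-1\right) \left(-4\right) = 4$)
$a{\left(h{\left(0 \right)},C{\left(R{\left(-5,-5 \right)} \right)} \right)} - 0 = 4 - 0 = 4 + 0 = 4$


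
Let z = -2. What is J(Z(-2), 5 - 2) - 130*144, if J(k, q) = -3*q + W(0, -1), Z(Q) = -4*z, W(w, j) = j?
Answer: -18730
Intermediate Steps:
Z(Q) = 8 (Z(Q) = -4*(-2) = 8)
J(k, q) = -1 - 3*q (J(k, q) = -3*q - 1 = -1 - 3*q)
J(Z(-2), 5 - 2) - 130*144 = (-1 - 3*(5 - 2)) - 130*144 = (-1 - 3*3) - 18720 = (-1 - 9) - 18720 = -10 - 18720 = -18730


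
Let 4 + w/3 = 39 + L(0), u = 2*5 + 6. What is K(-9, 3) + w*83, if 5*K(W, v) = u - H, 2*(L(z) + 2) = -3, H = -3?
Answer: 78473/10 ≈ 7847.3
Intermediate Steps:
u = 16 (u = 10 + 6 = 16)
L(z) = -7/2 (L(z) = -2 + (1/2)*(-3) = -2 - 3/2 = -7/2)
K(W, v) = 19/5 (K(W, v) = (16 - 1*(-3))/5 = (16 + 3)/5 = (1/5)*19 = 19/5)
w = 189/2 (w = -12 + 3*(39 - 7/2) = -12 + 3*(71/2) = -12 + 213/2 = 189/2 ≈ 94.500)
K(-9, 3) + w*83 = 19/5 + (189/2)*83 = 19/5 + 15687/2 = 78473/10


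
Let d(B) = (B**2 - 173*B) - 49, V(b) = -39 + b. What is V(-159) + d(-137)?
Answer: 42223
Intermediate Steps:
d(B) = -49 + B**2 - 173*B
V(-159) + d(-137) = (-39 - 159) + (-49 + (-137)**2 - 173*(-137)) = -198 + (-49 + 18769 + 23701) = -198 + 42421 = 42223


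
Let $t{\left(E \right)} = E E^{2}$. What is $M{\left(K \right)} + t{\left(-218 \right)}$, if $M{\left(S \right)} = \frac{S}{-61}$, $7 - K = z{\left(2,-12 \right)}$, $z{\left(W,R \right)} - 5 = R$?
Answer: $- \frac{631974166}{61} \approx -1.036 \cdot 10^{7}$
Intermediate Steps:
$z{\left(W,R \right)} = 5 + R$
$t{\left(E \right)} = E^{3}$
$K = 14$ ($K = 7 - \left(5 - 12\right) = 7 - -7 = 7 + 7 = 14$)
$M{\left(S \right)} = - \frac{S}{61}$ ($M{\left(S \right)} = S \left(- \frac{1}{61}\right) = - \frac{S}{61}$)
$M{\left(K \right)} + t{\left(-218 \right)} = \left(- \frac{1}{61}\right) 14 + \left(-218\right)^{3} = - \frac{14}{61} - 10360232 = - \frac{631974166}{61}$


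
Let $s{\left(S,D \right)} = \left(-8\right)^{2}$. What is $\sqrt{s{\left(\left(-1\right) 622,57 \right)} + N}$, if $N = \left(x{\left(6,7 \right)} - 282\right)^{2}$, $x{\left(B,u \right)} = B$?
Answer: $4 \sqrt{4765} \approx 276.12$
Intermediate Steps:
$N = 76176$ ($N = \left(6 - 282\right)^{2} = \left(-276\right)^{2} = 76176$)
$s{\left(S,D \right)} = 64$
$\sqrt{s{\left(\left(-1\right) 622,57 \right)} + N} = \sqrt{64 + 76176} = \sqrt{76240} = 4 \sqrt{4765}$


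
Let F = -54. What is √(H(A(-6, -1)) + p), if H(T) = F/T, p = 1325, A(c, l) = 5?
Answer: √32855/5 ≈ 36.252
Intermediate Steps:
H(T) = -54/T
√(H(A(-6, -1)) + p) = √(-54/5 + 1325) = √(6571/5) = √32855/5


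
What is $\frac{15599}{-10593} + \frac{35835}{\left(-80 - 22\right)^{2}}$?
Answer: $\frac{24145351}{12245508} \approx 1.9718$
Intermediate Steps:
$\frac{15599}{-10593} + \frac{35835}{\left(-80 - 22\right)^{2}} = 15599 \left(- \frac{1}{10593}\right) + \frac{35835}{\left(-102\right)^{2}} = - \frac{15599}{10593} + \frac{35835}{10404} = - \frac{15599}{10593} + 35835 \cdot \frac{1}{10404} = - \frac{15599}{10593} + \frac{11945}{3468} = \frac{24145351}{12245508}$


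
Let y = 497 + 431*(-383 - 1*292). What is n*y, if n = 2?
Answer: -580856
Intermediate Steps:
y = -290428 (y = 497 + 431*(-383 - 292) = 497 + 431*(-675) = 497 - 290925 = -290428)
n*y = 2*(-290428) = -580856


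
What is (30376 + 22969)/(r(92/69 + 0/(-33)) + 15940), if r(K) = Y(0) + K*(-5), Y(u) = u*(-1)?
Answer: 32007/9560 ≈ 3.3480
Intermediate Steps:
Y(u) = -u
r(K) = -5*K (r(K) = -1*0 + K*(-5) = 0 - 5*K = -5*K)
(30376 + 22969)/(r(92/69 + 0/(-33)) + 15940) = (30376 + 22969)/(-5*(92/69 + 0/(-33)) + 15940) = 53345/(-5*(92*(1/69) + 0*(-1/33)) + 15940) = 53345/(-5*(4/3 + 0) + 15940) = 53345/(-5*4/3 + 15940) = 53345/(-20/3 + 15940) = 53345/(47800/3) = 53345*(3/47800) = 32007/9560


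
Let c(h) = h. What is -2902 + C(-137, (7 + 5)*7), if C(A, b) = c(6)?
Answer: -2896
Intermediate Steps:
C(A, b) = 6
-2902 + C(-137, (7 + 5)*7) = -2902 + 6 = -2896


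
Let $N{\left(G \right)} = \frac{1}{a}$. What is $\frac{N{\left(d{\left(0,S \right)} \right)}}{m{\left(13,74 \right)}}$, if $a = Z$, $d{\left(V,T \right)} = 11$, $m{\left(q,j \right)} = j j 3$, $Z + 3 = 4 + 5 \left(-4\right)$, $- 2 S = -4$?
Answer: $- \frac{1}{312132} \approx -3.2038 \cdot 10^{-6}$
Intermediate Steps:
$S = 2$ ($S = \left(- \frac{1}{2}\right) \left(-4\right) = 2$)
$Z = -19$ ($Z = -3 + \left(4 + 5 \left(-4\right)\right) = -3 + \left(4 - 20\right) = -3 - 16 = -19$)
$m{\left(q,j \right)} = 3 j^{2}$ ($m{\left(q,j \right)} = j^{2} \cdot 3 = 3 j^{2}$)
$a = -19$
$N{\left(G \right)} = - \frac{1}{19}$ ($N{\left(G \right)} = \frac{1}{-19} = - \frac{1}{19}$)
$\frac{N{\left(d{\left(0,S \right)} \right)}}{m{\left(13,74 \right)}} = - \frac{1}{19 \cdot 3 \cdot 74^{2}} = - \frac{1}{19 \cdot 3 \cdot 5476} = - \frac{1}{19 \cdot 16428} = \left(- \frac{1}{19}\right) \frac{1}{16428} = - \frac{1}{312132}$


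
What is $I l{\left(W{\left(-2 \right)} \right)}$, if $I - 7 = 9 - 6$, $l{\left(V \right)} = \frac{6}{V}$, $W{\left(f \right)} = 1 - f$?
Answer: $20$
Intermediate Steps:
$I = 10$ ($I = 7 + \left(9 - 6\right) = 7 + 3 = 10$)
$I l{\left(W{\left(-2 \right)} \right)} = 10 \frac{6}{1 - -2} = 10 \frac{6}{1 + 2} = 10 \cdot \frac{6}{3} = 10 \cdot 6 \cdot \frac{1}{3} = 10 \cdot 2 = 20$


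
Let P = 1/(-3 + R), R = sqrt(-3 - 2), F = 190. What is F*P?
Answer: -285/7 - 95*I*sqrt(5)/7 ≈ -40.714 - 30.347*I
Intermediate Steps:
R = I*sqrt(5) (R = sqrt(-5) = I*sqrt(5) ≈ 2.2361*I)
P = 1/(-3 + I*sqrt(5)) ≈ -0.21429 - 0.15972*I
F*P = 190*(-3/14 - I*sqrt(5)/14) = -285/7 - 95*I*sqrt(5)/7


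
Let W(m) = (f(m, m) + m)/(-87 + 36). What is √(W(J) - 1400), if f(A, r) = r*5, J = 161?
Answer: I*√410074/17 ≈ 37.669*I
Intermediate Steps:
f(A, r) = 5*r
W(m) = -2*m/17 (W(m) = (5*m + m)/(-87 + 36) = (6*m)/(-51) = (6*m)*(-1/51) = -2*m/17)
√(W(J) - 1400) = √(-2/17*161 - 1400) = √(-322/17 - 1400) = √(-24122/17) = I*√410074/17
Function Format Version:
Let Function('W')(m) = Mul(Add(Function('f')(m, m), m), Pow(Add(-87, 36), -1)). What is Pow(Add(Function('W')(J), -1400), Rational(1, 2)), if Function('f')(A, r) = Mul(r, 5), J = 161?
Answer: Mul(Rational(1, 17), I, Pow(410074, Rational(1, 2))) ≈ Mul(37.669, I)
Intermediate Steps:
Function('f')(A, r) = Mul(5, r)
Function('W')(m) = Mul(Rational(-2, 17), m) (Function('W')(m) = Mul(Add(Mul(5, m), m), Pow(Add(-87, 36), -1)) = Mul(Mul(6, m), Pow(-51, -1)) = Mul(Mul(6, m), Rational(-1, 51)) = Mul(Rational(-2, 17), m))
Pow(Add(Function('W')(J), -1400), Rational(1, 2)) = Pow(Add(Mul(Rational(-2, 17), 161), -1400), Rational(1, 2)) = Pow(Add(Rational(-322, 17), -1400), Rational(1, 2)) = Pow(Rational(-24122, 17), Rational(1, 2)) = Mul(Rational(1, 17), I, Pow(410074, Rational(1, 2)))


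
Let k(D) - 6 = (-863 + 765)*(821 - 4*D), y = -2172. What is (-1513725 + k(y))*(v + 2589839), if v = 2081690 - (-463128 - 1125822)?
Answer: -15310633702879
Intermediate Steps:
k(D) = -80452 + 392*D (k(D) = 6 + (-863 + 765)*(821 - 4*D) = 6 - 98*(821 - 4*D) = 6 + (-80458 + 392*D) = -80452 + 392*D)
v = 3670640 (v = 2081690 - 1*(-1588950) = 2081690 + 1588950 = 3670640)
(-1513725 + k(y))*(v + 2589839) = (-1513725 + (-80452 + 392*(-2172)))*(3670640 + 2589839) = (-1513725 + (-80452 - 851424))*6260479 = (-1513725 - 931876)*6260479 = -2445601*6260479 = -15310633702879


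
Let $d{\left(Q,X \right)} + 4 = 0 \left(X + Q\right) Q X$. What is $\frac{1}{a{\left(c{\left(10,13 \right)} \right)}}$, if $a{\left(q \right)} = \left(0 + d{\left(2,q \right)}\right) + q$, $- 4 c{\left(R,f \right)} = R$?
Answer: $- \frac{2}{13} \approx -0.15385$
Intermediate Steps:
$c{\left(R,f \right)} = - \frac{R}{4}$
$d{\left(Q,X \right)} = -4$ ($d{\left(Q,X \right)} = -4 + 0 \left(X + Q\right) Q X = -4 + 0 \left(Q + X\right) Q X = -4 + 0 Q X = -4 + 0 X = -4 + 0 = -4$)
$a{\left(q \right)} = -4 + q$ ($a{\left(q \right)} = \left(0 - 4\right) + q = -4 + q$)
$\frac{1}{a{\left(c{\left(10,13 \right)} \right)}} = \frac{1}{-4 - \frac{5}{2}} = \frac{1}{- \frac{13}{2}} = - \frac{2}{13}$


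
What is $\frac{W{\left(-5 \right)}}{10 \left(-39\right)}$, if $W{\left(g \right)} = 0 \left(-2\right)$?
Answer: $0$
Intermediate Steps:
$W{\left(g \right)} = 0$
$\frac{W{\left(-5 \right)}}{10 \left(-39\right)} = \frac{0}{10 \left(-39\right)} = \frac{0}{-390} = 0 \left(- \frac{1}{390}\right) = 0$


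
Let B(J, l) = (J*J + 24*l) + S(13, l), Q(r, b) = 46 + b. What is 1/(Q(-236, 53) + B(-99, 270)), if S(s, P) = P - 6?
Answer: 1/16644 ≈ 6.0082e-5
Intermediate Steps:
S(s, P) = -6 + P
B(J, l) = -6 + J**2 + 25*l (B(J, l) = (J*J + 24*l) + (-6 + l) = (J**2 + 24*l) + (-6 + l) = -6 + J**2 + 25*l)
1/(Q(-236, 53) + B(-99, 270)) = 1/((46 + 53) + (-6 + (-99)**2 + 25*270)) = 1/(99 + (-6 + 9801 + 6750)) = 1/(99 + 16545) = 1/16644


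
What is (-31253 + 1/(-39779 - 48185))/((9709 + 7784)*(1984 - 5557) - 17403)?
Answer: 916379631/1833166593296 ≈ 0.00049989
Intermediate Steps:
(-31253 + 1/(-39779 - 48185))/((9709 + 7784)*(1984 - 5557) - 17403) = (-31253 + 1/(-87964))/(17493*(-3573) - 17403) = (-31253 - 1/87964)/(-62502489 - 17403) = -2749138893/87964/(-62519892) = -2749138893/87964*(-1/62519892) = 916379631/1833166593296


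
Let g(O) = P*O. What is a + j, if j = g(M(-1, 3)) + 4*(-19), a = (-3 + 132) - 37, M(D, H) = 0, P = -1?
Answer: 16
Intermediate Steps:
g(O) = -O
a = 92 (a = 129 - 37 = 92)
j = -76 (j = -1*0 + 4*(-19) = 0 - 76 = -76)
a + j = 92 - 76 = 16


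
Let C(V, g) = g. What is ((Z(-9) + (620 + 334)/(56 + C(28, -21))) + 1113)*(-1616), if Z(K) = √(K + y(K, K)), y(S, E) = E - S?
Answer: -64492944/35 - 4848*I ≈ -1.8427e+6 - 4848.0*I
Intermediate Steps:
Z(K) = √K (Z(K) = √(K + (K - K)) = √(K + 0) = √K)
((Z(-9) + (620 + 334)/(56 + C(28, -21))) + 1113)*(-1616) = ((√(-9) + (620 + 334)/(56 - 21)) + 1113)*(-1616) = ((3*I + 954/35) + 1113)*(-1616) = ((954/35 + 3*I) + 1113)*(-1616) = (39909/35 + 3*I)*(-1616) = -64492944/35 - 4848*I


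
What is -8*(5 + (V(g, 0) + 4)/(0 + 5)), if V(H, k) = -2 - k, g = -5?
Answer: -216/5 ≈ -43.200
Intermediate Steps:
-8*(5 + (V(g, 0) + 4)/(0 + 5)) = -8*(5 + ((-2 - 1*0) + 4)/(0 + 5)) = -8*(5 + ((-2 + 0) + 4)/5) = -8*(5 + (-2 + 4)*(⅕)) = -8*(5 + 2*(⅕)) = -8*(5 + ⅖) = -8*27/5 = -216/5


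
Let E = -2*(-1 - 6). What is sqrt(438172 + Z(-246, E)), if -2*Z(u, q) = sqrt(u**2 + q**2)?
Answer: sqrt(438172 - sqrt(15178)) ≈ 661.85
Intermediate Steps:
E = 14 (E = -2*(-7) = 14)
Z(u, q) = -sqrt(q**2 + u**2)/2 (Z(u, q) = -sqrt(u**2 + q**2)/2 = -sqrt(q**2 + u**2)/2)
sqrt(438172 + Z(-246, E)) = sqrt(438172 - sqrt(14**2 + (-246)**2)/2) = sqrt(438172 - sqrt(196 + 60516)/2) = sqrt(438172 - sqrt(15178))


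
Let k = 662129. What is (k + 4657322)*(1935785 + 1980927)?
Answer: 20834757565112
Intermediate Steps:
(k + 4657322)*(1935785 + 1980927) = (662129 + 4657322)*(1935785 + 1980927) = 5319451*3916712 = 20834757565112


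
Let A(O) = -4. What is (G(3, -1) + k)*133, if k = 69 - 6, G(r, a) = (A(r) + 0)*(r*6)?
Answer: -1197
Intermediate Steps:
G(r, a) = -24*r (G(r, a) = (-4 + 0)*(r*6) = -24*r)
k = 63
(G(3, -1) + k)*133 = (-24*3 + 63)*133 = (-72 + 63)*133 = -9*133 = -1197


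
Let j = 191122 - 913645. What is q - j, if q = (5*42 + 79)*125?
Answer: 758648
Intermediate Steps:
j = -722523
q = 36125 (q = (210 + 79)*125 = 289*125 = 36125)
q - j = 36125 - 1*(-722523) = 36125 + 722523 = 758648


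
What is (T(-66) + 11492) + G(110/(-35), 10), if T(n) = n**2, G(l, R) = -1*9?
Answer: 15839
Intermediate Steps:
G(l, R) = -9
(T(-66) + 11492) + G(110/(-35), 10) = ((-66)**2 + 11492) - 9 = (4356 + 11492) - 9 = 15848 - 9 = 15839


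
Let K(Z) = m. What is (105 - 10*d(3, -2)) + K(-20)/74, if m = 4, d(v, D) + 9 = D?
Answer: 7957/37 ≈ 215.05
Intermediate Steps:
d(v, D) = -9 + D
K(Z) = 4
(105 - 10*d(3, -2)) + K(-20)/74 = (105 - 10*(-9 - 2)) + 4/74 = (105 - 10*(-11)) + (1/74)*4 = (105 + 110) + 2/37 = 215 + 2/37 = 7957/37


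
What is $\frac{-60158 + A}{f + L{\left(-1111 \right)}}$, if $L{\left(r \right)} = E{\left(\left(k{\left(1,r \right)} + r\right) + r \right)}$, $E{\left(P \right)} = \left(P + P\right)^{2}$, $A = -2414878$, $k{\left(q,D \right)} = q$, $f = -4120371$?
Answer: $- \frac{2475036}{15610993} \approx -0.15854$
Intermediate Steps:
$E{\left(P \right)} = 4 P^{2}$ ($E{\left(P \right)} = \left(2 P\right)^{2} = 4 P^{2}$)
$L{\left(r \right)} = 4 \left(1 + 2 r\right)^{2}$ ($L{\left(r \right)} = 4 \left(\left(1 + r\right) + r\right)^{2} = 4 \left(1 + 2 r\right)^{2}$)
$\frac{-60158 + A}{f + L{\left(-1111 \right)}} = \frac{-60158 - 2414878}{-4120371 + 4 \left(1 + 2 \left(-1111\right)\right)^{2}} = - \frac{2475036}{-4120371 + 4 \left(1 - 2222\right)^{2}} = - \frac{2475036}{-4120371 + 4 \left(-2221\right)^{2}} = - \frac{2475036}{-4120371 + 4 \cdot 4932841} = - \frac{2475036}{-4120371 + 19731364} = - \frac{2475036}{15610993}$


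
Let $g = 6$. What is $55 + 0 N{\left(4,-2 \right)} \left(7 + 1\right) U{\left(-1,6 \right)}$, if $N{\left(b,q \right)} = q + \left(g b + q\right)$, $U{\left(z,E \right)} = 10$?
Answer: $55$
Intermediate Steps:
$N{\left(b,q \right)} = 2 q + 6 b$ ($N{\left(b,q \right)} = q + \left(6 b + q\right) = q + \left(q + 6 b\right) = 2 q + 6 b$)
$55 + 0 N{\left(4,-2 \right)} \left(7 + 1\right) U{\left(-1,6 \right)} = 55 + 0 \left(2 \left(-2\right) + 6 \cdot 4\right) \left(7 + 1\right) 10 = 55 + 0 \left(-4 + 24\right) 8 \cdot 10 = 55 + 0 \cdot 20 \cdot 8 \cdot 10 = 55 + 0 \cdot 8 \cdot 10 = 55 + 0 \cdot 10 = 55 + 0 = 55$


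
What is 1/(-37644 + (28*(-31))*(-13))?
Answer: -1/26360 ≈ -3.7936e-5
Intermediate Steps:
1/(-37644 + (28*(-31))*(-13)) = 1/(-37644 - 868*(-13)) = 1/(-37644 + 11284) = 1/(-26360) = -1/26360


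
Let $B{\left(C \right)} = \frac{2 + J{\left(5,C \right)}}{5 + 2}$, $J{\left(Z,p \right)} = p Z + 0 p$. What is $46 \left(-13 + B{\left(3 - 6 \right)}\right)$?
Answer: $- \frac{4784}{7} \approx -683.43$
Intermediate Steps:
$J{\left(Z,p \right)} = Z p$ ($J{\left(Z,p \right)} = Z p + 0 = Z p$)
$B{\left(C \right)} = \frac{2}{7} + \frac{5 C}{7}$ ($B{\left(C \right)} = \frac{2 + 5 C}{5 + 2} = \frac{2 + 5 C}{7} = \left(2 + 5 C\right) \frac{1}{7} = \frac{2}{7} + \frac{5 C}{7}$)
$46 \left(-13 + B{\left(3 - 6 \right)}\right) = 46 \left(-13 + \left(\frac{2}{7} + \frac{5 \left(3 - 6\right)}{7}\right)\right) = 46 \left(-13 + \left(\frac{2}{7} + \frac{5}{7} \left(-3\right)\right)\right) = 46 \left(-13 + \left(\frac{2}{7} - \frac{15}{7}\right)\right) = 46 \left(-13 - \frac{13}{7}\right) = 46 \left(- \frac{104}{7}\right) = - \frac{4784}{7}$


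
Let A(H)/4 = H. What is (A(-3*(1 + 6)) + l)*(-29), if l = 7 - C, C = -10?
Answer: 1943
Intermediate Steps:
A(H) = 4*H
l = 17 (l = 7 - 1*(-10) = 7 + 10 = 17)
(A(-3*(1 + 6)) + l)*(-29) = (4*(-3*(1 + 6)) + 17)*(-29) = (4*(-3*7) + 17)*(-29) = (4*(-21) + 17)*(-29) = (-84 + 17)*(-29) = -67*(-29) = 1943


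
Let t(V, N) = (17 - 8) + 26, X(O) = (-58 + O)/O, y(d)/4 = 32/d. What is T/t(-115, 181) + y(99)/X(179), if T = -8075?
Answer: -19185701/83853 ≈ -228.80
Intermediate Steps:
y(d) = 128/d (y(d) = 4*(32/d) = 128/d)
X(O) = (-58 + O)/O
t(V, N) = 35 (t(V, N) = 9 + 26 = 35)
T/t(-115, 181) + y(99)/X(179) = -8075/35 + (128/99)/(((-58 + 179)/179)) = -8075*1/35 + (128*(1/99))/(((1/179)*121)) = -1615/7 + 128/(99*(121/179)) = -1615/7 + (128/99)*(179/121) = -1615/7 + 22912/11979 = -19185701/83853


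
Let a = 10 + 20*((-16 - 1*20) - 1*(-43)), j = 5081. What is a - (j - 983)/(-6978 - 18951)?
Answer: 1297816/8643 ≈ 150.16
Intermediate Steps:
a = 150 (a = 10 + 20*((-16 - 20) + 43) = 10 + 20*(-36 + 43) = 10 + 20*7 = 10 + 140 = 150)
a - (j - 983)/(-6978 - 18951) = 150 - (5081 - 983)/(-6978 - 18951) = 150 - 4098/(-25929) = 150 - 4098*(-1)/25929 = 150 - 1*(-1366/8643) = 150 + 1366/8643 = 1297816/8643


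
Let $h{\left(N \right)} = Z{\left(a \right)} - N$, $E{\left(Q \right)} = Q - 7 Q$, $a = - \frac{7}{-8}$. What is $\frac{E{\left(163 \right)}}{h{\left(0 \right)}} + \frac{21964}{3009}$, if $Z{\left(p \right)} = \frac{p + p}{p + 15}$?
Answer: $- \frac{10983187}{1239} \approx -8864.6$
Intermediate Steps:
$a = \frac{7}{8}$ ($a = \left(-7\right) \left(- \frac{1}{8}\right) = \frac{7}{8} \approx 0.875$)
$E{\left(Q \right)} = - 6 Q$
$Z{\left(p \right)} = \frac{2 p}{15 + p}$
$h{\left(N \right)} = \frac{14}{127} - N$ ($h{\left(N \right)} = 2 \cdot \frac{7}{8} \frac{1}{15 + \frac{7}{8}} - N = 2 \cdot \frac{7}{8} \frac{1}{\frac{127}{8}} - N = 2 \cdot \frac{7}{8} \cdot \frac{8}{127} - N = \frac{14}{127} - N$)
$\frac{E{\left(163 \right)}}{h{\left(0 \right)}} + \frac{21964}{3009} = \frac{\left(-6\right) 163}{\frac{14}{127} - 0} + \frac{21964}{3009} = - \frac{978}{\frac{14}{127} + 0} + 21964 \cdot \frac{1}{3009} = - \frac{978}{\frac{14}{127}} + \frac{1292}{177} = \left(-978\right) \frac{127}{14} + \frac{1292}{177} = - \frac{62103}{7} + \frac{1292}{177} = - \frac{10983187}{1239}$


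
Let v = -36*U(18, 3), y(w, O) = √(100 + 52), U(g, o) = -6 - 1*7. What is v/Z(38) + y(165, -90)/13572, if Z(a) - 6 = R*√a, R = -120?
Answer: -78/15199 - 10570961*√38/103140414 ≈ -0.63693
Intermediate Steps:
U(g, o) = -13 (U(g, o) = -6 - 7 = -13)
Z(a) = 6 - 120*√a
y(w, O) = 2*√38 (y(w, O) = √152 = 2*√38)
v = 468 (v = -36*(-13) = 468)
v/Z(38) + y(165, -90)/13572 = 468/(6 - 120*√38) + (2*√38)/13572 = 468/(6 - 120*√38) + (2*√38)*(1/13572) = 468/(6 - 120*√38) + √38/6786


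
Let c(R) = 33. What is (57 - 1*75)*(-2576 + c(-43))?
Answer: 45774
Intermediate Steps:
(57 - 1*75)*(-2576 + c(-43)) = (57 - 1*75)*(-2576 + 33) = (57 - 75)*(-2543) = -18*(-2543) = 45774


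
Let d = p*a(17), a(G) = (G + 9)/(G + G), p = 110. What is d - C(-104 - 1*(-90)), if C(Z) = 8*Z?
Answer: 3334/17 ≈ 196.12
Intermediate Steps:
a(G) = (9 + G)/(2*G) (a(G) = (9 + G)/((2*G)) = (9 + G)*(1/(2*G)) = (9 + G)/(2*G))
d = 1430/17 (d = 110*((1/2)*(9 + 17)/17) = 110*((1/2)*(1/17)*26) = 110*(13/17) = 1430/17 ≈ 84.118)
d - C(-104 - 1*(-90)) = 1430/17 - 8*(-104 - 1*(-90)) = 1430/17 - 8*(-104 + 90) = 1430/17 - 8*(-14) = 1430/17 - 1*(-112) = 1430/17 + 112 = 3334/17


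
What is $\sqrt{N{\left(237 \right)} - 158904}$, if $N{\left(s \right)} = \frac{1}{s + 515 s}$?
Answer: $\frac{11 i \sqrt{545560669619}}{20382} \approx 398.63 i$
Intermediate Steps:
$N{\left(s \right)} = \frac{1}{516 s}$
$\sqrt{N{\left(237 \right)} - 158904} = \sqrt{\frac{1}{516 \cdot 237} - 158904} = \sqrt{\frac{1}{516} \cdot \frac{1}{237} - 158904} = \sqrt{\frac{1}{122292} - 158904} = \sqrt{- \frac{19432687967}{122292}} = \frac{11 i \sqrt{545560669619}}{20382}$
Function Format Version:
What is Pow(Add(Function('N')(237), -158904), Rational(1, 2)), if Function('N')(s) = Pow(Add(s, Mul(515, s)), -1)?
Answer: Mul(Rational(11, 20382), I, Pow(545560669619, Rational(1, 2))) ≈ Mul(398.63, I)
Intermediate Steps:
Function('N')(s) = Mul(Rational(1, 516), Pow(s, -1)) (Function('N')(s) = Pow(Mul(516, s), -1) = Mul(Rational(1, 516), Pow(s, -1)))
Pow(Add(Function('N')(237), -158904), Rational(1, 2)) = Pow(Add(Mul(Rational(1, 516), Pow(237, -1)), -158904), Rational(1, 2)) = Pow(Add(Mul(Rational(1, 516), Rational(1, 237)), -158904), Rational(1, 2)) = Pow(Add(Rational(1, 122292), -158904), Rational(1, 2)) = Pow(Rational(-19432687967, 122292), Rational(1, 2)) = Mul(Rational(11, 20382), I, Pow(545560669619, Rational(1, 2)))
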